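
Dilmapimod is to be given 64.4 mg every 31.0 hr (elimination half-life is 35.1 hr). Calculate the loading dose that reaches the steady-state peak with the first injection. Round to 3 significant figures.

141 mg

k = ln 2 / 35.1 = 0.01975 hr⁻¹
Accumulation ratio R = 1 / (1 − e^(−kτ)) = 1 / (1 − e^(−0.01975×31.0)) = 1 / (1 − 0.5422) = 2.184
Loading dose = maintenance dose × R = 64.4 × 2.184 ≈ 141 mg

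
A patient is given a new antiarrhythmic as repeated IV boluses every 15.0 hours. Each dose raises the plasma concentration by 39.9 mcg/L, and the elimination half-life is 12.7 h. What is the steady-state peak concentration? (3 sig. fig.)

71.4 mcg/L

k = ln 2 / 12.7 = 0.05458 h⁻¹
Fraction remaining after one interval: e^(−kτ) = e^(−0.05458 × 15.0) = 0.4410
R = 1 / (1 − 0.4410) = 1.789
Css,max = 39.9 × 1.789 ≈ 71.4 mcg/L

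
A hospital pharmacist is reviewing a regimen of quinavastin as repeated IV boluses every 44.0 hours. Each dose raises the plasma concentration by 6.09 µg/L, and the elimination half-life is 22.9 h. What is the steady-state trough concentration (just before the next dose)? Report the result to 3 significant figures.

2.18 µg/L

k = ln 2 / 22.9 = 0.03027 h⁻¹
Fraction remaining after one interval: e^(−kτ) = e^(−0.03027 × 44.0) = 0.2640
R = 1 / (1 − 0.2640) = 1.359
Css,max = 6.09 × 1.359 = 8.274 µg/L
Css,min = Css,max × e^(−kτ) = 8.274 × 0.2640 ≈ 2.18 µg/L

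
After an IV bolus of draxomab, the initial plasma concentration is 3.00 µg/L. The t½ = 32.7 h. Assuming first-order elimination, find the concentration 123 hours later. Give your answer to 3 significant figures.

k = ln 2 / 32.7 = 0.02120 h⁻¹
C(t) = C₀ e^(−kt) = 3.00 × e^(−0.02120 × 123) = 3.00 × e^(−2.607) = 3.00 × 0.07374 ≈ 0.221 µg/L

0.221 µg/L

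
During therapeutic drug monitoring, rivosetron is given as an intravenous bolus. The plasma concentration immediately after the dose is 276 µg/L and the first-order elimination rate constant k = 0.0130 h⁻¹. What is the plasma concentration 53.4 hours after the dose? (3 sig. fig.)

138 µg/L

C(t) = C₀ e^(−kt) = 276 × e^(−0.01300 × 53.4) = 276 × e^(−0.6942) = 276 × 0.4995 ≈ 138 µg/L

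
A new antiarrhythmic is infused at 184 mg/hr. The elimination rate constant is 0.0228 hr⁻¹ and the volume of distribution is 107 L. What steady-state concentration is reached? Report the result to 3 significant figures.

75.4 µg/mL

CL = k · V = 0.0228 × 107 = 2.440 L/hr
Css = rate / CL = 184 / 2.440 ≈ 75.4 µg/mL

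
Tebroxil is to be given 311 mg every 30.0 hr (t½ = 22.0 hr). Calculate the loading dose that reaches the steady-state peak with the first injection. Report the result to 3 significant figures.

509 mg

k = ln 2 / 22.0 = 0.03151 hr⁻¹
Accumulation ratio R = 1 / (1 − e^(−kτ)) = 1 / (1 − e^(−0.03151×30.0)) = 1 / (1 − 0.3886) = 1.636
Loading dose = maintenance dose × R = 311 × 1.636 ≈ 509 mg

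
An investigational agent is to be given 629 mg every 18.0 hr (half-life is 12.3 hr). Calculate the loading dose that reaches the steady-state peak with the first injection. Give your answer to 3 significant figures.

k = ln 2 / 12.3 = 0.05635 hr⁻¹
Accumulation ratio R = 1 / (1 − e^(−kτ)) = 1 / (1 − e^(−0.05635×18.0)) = 1 / (1 − 0.3626) = 1.569
Loading dose = maintenance dose × R = 629 × 1.569 ≈ 987 mg

987 mg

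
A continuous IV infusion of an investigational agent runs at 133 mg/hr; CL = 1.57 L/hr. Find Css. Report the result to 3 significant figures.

84.7 mg/L

Css = infusion rate / CL = 133 / 1.57 ≈ 84.7 mg/L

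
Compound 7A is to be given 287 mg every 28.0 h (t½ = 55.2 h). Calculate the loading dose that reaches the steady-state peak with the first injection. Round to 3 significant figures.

968 mg

k = ln 2 / 55.2 = 0.01256 h⁻¹
Accumulation ratio R = 1 / (1 − e^(−kτ)) = 1 / (1 − e^(−0.01256×28.0)) = 1 / (1 − 0.7036) = 3.373
Loading dose = maintenance dose × R = 287 × 3.373 ≈ 968 mg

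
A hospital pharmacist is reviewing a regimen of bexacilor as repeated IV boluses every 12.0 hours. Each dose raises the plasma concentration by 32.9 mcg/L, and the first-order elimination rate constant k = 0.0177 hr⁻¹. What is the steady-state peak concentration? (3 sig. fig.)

Fraction remaining after one interval: e^(−kτ) = e^(−0.01770 × 12.0) = 0.8086
R = 1 / (1 − 0.8086) = 5.226
Css,max = 32.9 × 5.226 ≈ 172 mcg/L

172 mcg/L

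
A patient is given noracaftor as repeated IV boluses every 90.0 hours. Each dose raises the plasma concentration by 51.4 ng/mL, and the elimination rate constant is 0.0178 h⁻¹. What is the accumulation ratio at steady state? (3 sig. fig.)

1.25

Fraction remaining after one interval: e^(−kτ) = e^(−0.01780 × 90.0) = 0.2015
R = 1 / (1 − 0.2015) = 1 / 0.7985 ≈ 1.25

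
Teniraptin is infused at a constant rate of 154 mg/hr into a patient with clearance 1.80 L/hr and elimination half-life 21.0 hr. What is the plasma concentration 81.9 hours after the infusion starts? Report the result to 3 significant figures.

Css = rate / CL = 154 / 1.80 = 85.56 mg/L
k = ln 2 / 21.0 = 0.03301 hr⁻¹
C(t) = Css (1 − e^(−kt)) = 85.56 × (1 − e^(−2.703)) = 85.56 × 0.9330 ≈ 79.8 mg/L

79.8 mg/L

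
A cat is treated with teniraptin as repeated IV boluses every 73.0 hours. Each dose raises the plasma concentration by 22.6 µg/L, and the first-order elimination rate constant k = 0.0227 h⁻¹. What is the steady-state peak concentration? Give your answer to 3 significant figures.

27.9 µg/L

Fraction remaining after one interval: e^(−kτ) = e^(−0.02270 × 73.0) = 0.1907
R = 1 / (1 − 0.1907) = 1.236
Css,max = 22.6 × 1.236 ≈ 27.9 µg/L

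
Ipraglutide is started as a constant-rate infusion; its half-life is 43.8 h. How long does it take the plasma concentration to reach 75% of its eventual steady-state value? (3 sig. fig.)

87.6 hours

k = ln 2 / 43.8 = 0.01583 h⁻¹
f = 1 − e^(−kt)  ⇒  t = −ln(1 − f) / k
t = −ln(1 − 0.75) / 0.01583 = 1.386 / 0.01583 ≈ 87.6 hours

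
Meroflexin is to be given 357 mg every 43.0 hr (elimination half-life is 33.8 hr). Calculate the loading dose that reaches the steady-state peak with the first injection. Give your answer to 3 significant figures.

k = ln 2 / 33.8 = 0.02051 hr⁻¹
Accumulation ratio R = 1 / (1 − e^(−kτ)) = 1 / (1 − e^(−0.02051×43.0)) = 1 / (1 − 0.4140) = 1.707
Loading dose = maintenance dose × R = 357 × 1.707 ≈ 609 mg

609 mg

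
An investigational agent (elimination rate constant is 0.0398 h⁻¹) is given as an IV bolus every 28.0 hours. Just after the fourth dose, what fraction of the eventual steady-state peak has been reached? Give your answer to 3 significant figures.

0.988

f_n = 1 − e^(−nkτ) = 1 − e^(−4 × 0.03980 × 28.0) = 1 − e^(−4.458) = 1 − 0.01159 ≈ 0.988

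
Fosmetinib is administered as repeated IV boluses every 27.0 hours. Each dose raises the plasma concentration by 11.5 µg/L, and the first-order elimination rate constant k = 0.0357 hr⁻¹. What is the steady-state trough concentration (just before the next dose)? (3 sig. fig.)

Fraction remaining after one interval: e^(−kτ) = e^(−0.03570 × 27.0) = 0.3814
R = 1 / (1 − 0.3814) = 1.617
Css,max = 11.5 × 1.617 = 18.59 µg/L
Css,min = Css,max × e^(−kτ) = 18.59 × 0.3814 ≈ 7.09 µg/L

7.09 µg/L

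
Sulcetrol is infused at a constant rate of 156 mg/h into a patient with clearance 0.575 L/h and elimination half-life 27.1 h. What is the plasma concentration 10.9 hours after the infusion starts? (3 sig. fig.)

66.0 µg/mL

Css = rate / CL = 156 / 0.575 = 271.3 µg/mL
k = ln 2 / 27.1 = 0.02558 h⁻¹
C(t) = Css (1 − e^(−kt)) = 271.3 × (1 − e^(−0.2788)) = 271.3 × 0.2433 ≈ 66.0 µg/mL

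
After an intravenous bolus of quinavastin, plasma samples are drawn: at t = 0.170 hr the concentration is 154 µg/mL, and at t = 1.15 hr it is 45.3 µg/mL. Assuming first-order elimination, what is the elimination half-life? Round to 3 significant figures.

0.555 hours

k = ln(C₁/C₂) / (t₂ − t₁) = ln(154/45.3) / (1.15 − 0.170)
  = 1.224 / 0.9800 = 1.249 hr⁻¹
t½ = ln 2 / k = ln 2 / 1.249 ≈ 0.555 hours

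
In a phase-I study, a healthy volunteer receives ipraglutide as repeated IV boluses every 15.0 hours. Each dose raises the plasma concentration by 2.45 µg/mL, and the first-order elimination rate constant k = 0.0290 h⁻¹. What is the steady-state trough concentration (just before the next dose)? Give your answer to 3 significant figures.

4.50 µg/mL

Fraction remaining after one interval: e^(−kτ) = e^(−0.02900 × 15.0) = 0.6473
R = 1 / (1 − 0.6473) = 2.835
Css,max = 2.45 × 2.835 = 6.946 µg/mL
Css,min = Css,max × e^(−kτ) = 6.946 × 0.6473 ≈ 4.50 µg/mL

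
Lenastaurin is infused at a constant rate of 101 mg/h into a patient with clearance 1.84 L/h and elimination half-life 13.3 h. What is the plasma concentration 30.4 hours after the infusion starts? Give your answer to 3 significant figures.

Css = rate / CL = 101 / 1.84 = 54.89 mg/L
k = ln 2 / 13.3 = 0.05212 h⁻¹
C(t) = Css (1 − e^(−kt)) = 54.89 × (1 − e^(−1.584)) = 54.89 × 0.7949 ≈ 43.6 mg/L

43.6 mg/L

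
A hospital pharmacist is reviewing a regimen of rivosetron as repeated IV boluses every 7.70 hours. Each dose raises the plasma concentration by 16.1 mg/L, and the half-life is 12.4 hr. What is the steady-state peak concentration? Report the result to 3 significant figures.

46.0 mg/L

k = ln 2 / 12.4 = 0.05590 hr⁻¹
Fraction remaining after one interval: e^(−kτ) = e^(−0.05590 × 7.70) = 0.6502
R = 1 / (1 − 0.6502) = 2.859
Css,max = 16.1 × 2.859 ≈ 46.0 mg/L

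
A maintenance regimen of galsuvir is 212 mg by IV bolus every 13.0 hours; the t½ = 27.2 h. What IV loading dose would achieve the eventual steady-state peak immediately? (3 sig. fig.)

752 mg

k = ln 2 / 27.2 = 0.02548 h⁻¹
Accumulation ratio R = 1 / (1 − e^(−kτ)) = 1 / (1 − e^(−0.02548×13.0)) = 1 / (1 − 0.7180) = 3.546
Loading dose = maintenance dose × R = 212 × 3.546 ≈ 752 mg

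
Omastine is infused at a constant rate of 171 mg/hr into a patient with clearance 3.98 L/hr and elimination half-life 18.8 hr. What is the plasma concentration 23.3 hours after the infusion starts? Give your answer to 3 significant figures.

24.8 µg/mL

Css = rate / CL = 171 / 3.98 = 42.96 µg/mL
k = ln 2 / 18.8 = 0.03687 hr⁻¹
C(t) = Css (1 − e^(−kt)) = 42.96 × (1 − e^(−0.8591)) = 42.96 × 0.5764 ≈ 24.8 µg/mL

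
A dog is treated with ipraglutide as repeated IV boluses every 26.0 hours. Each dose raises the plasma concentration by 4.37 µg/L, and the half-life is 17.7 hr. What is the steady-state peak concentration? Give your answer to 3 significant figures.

6.84 µg/L

k = ln 2 / 17.7 = 0.03916 hr⁻¹
Fraction remaining after one interval: e^(−kτ) = e^(−0.03916 × 26.0) = 0.3613
R = 1 / (1 − 0.3613) = 1.566
Css,max = 4.37 × 1.566 ≈ 6.84 µg/L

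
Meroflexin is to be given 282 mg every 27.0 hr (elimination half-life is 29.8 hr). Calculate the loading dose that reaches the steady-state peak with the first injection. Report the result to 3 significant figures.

k = ln 2 / 29.8 = 0.02326 hr⁻¹
Accumulation ratio R = 1 / (1 − e^(−kτ)) = 1 / (1 − e^(−0.02326×27.0)) = 1 / (1 − 0.5336) = 2.144
Loading dose = maintenance dose × R = 282 × 2.144 ≈ 605 mg

605 mg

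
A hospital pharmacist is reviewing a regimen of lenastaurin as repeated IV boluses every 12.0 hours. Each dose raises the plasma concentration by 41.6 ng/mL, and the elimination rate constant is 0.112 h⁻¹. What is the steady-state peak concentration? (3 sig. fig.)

Fraction remaining after one interval: e^(−kτ) = e^(−0.1120 × 12.0) = 0.2608
R = 1 / (1 − 0.2608) = 1.353
Css,max = 41.6 × 1.353 ≈ 56.3 ng/mL

56.3 ng/mL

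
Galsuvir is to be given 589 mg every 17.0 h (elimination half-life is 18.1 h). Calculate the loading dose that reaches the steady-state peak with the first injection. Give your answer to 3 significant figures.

k = ln 2 / 18.1 = 0.03830 h⁻¹
Accumulation ratio R = 1 / (1 − e^(−kτ)) = 1 / (1 − e^(−0.03830×17.0)) = 1 / (1 − 0.5215) = 2.090
Loading dose = maintenance dose × R = 589 × 2.090 ≈ 1230 mg

1230 mg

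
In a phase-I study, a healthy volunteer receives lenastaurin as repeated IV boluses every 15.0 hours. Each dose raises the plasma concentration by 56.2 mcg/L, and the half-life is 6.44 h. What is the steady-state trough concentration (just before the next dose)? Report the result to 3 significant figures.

k = ln 2 / 6.44 = 0.1076 h⁻¹
Fraction remaining after one interval: e^(−kτ) = e^(−0.1076 × 15.0) = 0.1990
R = 1 / (1 − 0.1990) = 1.248
Css,max = 56.2 × 1.248 = 70.16 mcg/L
Css,min = Css,max × e^(−kτ) = 70.16 × 0.1990 ≈ 14.0 mcg/L

14.0 mcg/L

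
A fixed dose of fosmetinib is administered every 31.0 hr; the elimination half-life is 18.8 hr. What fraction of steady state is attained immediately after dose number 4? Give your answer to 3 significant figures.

0.990

k = ln 2 / 18.8 = 0.03687 hr⁻¹
f_n = 1 − e^(−nkτ) = 1 − e^(−4 × 0.03687 × 31.0) = 1 − e^(−4.572) = 1 − 0.01034 ≈ 0.990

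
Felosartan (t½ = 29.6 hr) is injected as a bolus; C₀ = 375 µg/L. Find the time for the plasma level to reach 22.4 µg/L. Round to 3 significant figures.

k = ln 2 / 29.6 = 0.02342 hr⁻¹
C(t) = C₀ e^(−kt)  ⇒  t = ln(C₀/C) / k
t = ln(375/22.4) / 0.02342 = 2.818 / 0.02342 ≈ 120 hours

120 hours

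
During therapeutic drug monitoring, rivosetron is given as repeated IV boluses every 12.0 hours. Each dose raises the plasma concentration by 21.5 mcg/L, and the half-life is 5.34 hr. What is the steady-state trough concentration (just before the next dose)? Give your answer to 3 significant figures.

5.74 mcg/L

k = ln 2 / 5.34 = 0.1298 hr⁻¹
Fraction remaining after one interval: e^(−kτ) = e^(−0.1298 × 12.0) = 0.2106
R = 1 / (1 − 0.2106) = 1.267
Css,max = 21.5 × 1.267 = 27.24 mcg/L
Css,min = Css,max × e^(−kτ) = 27.24 × 0.2106 ≈ 5.74 mcg/L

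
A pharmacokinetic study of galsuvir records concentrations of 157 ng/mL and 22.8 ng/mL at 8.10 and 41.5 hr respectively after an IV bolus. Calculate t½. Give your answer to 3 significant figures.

12.0 hours

k = ln(C₁/C₂) / (t₂ − t₁) = ln(157/22.8) / (41.5 − 8.10)
  = 1.929 / 33.40 = 0.05777 hr⁻¹
t½ = ln 2 / k = ln 2 / 0.05777 ≈ 12.0 hours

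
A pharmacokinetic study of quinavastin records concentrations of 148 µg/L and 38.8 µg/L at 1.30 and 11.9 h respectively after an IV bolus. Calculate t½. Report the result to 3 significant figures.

k = ln(C₁/C₂) / (t₂ − t₁) = ln(148/38.8) / (11.9 − 1.30)
  = 1.339 / 10.60 = 0.1263 h⁻¹
t½ = ln 2 / k = ln 2 / 0.1263 ≈ 5.49 hours

5.49 hours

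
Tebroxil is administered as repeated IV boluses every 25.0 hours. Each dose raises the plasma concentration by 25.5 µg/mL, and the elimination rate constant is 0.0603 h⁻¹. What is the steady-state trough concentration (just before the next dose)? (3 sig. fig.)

Fraction remaining after one interval: e^(−kτ) = e^(−0.06030 × 25.0) = 0.2215
R = 1 / (1 − 0.2215) = 1.284
Css,max = 25.5 × 1.284 = 32.75 µg/mL
Css,min = Css,max × e^(−kτ) = 32.75 × 0.2215 ≈ 7.25 µg/mL

7.25 µg/mL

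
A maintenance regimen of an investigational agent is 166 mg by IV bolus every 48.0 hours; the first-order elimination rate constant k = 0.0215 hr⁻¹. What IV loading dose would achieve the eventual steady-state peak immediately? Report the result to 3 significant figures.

Accumulation ratio R = 1 / (1 − e^(−kτ)) = 1 / (1 − e^(−0.02150×48.0)) = 1 / (1 − 0.3563) = 1.554
Loading dose = maintenance dose × R = 166 × 1.554 ≈ 258 mg

258 mg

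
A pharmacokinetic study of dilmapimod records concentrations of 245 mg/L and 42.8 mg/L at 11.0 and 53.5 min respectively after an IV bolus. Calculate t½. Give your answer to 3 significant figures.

k = ln(C₁/C₂) / (t₂ − t₁) = ln(245/42.8) / (53.5 − 11.0)
  = 1.745 / 42.50 = 0.04105 min⁻¹
t½ = ln 2 / k = ln 2 / 0.04105 ≈ 16.9 minutes

16.9 minutes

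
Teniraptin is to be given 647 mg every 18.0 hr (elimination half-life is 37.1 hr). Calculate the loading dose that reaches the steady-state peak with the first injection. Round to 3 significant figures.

k = ln 2 / 37.1 = 0.01868 hr⁻¹
Accumulation ratio R = 1 / (1 − e^(−kτ)) = 1 / (1 − e^(−0.01868×18.0)) = 1 / (1 − 0.7144) = 3.502
Loading dose = maintenance dose × R = 647 × 3.502 ≈ 2270 mg

2270 mg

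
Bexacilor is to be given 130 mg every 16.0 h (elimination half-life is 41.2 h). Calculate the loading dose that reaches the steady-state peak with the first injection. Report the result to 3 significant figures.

k = ln 2 / 41.2 = 0.01682 h⁻¹
Accumulation ratio R = 1 / (1 − e^(−kτ)) = 1 / (1 − e^(−0.01682×16.0)) = 1 / (1 − 0.7640) = 4.237
Loading dose = maintenance dose × R = 130 × 4.237 ≈ 551 mg

551 mg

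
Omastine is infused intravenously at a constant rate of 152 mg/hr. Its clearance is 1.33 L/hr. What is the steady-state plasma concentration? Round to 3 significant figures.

114 mg/L

Css = infusion rate / CL = 152 / 1.33 ≈ 114 mg/L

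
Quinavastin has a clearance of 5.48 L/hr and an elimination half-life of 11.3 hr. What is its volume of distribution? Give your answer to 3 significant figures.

89.3 L

k = ln 2 / t½ = ln 2 / 11.3 = 0.06134 hr⁻¹
V = CL / k = 5.48 / 0.06134 ≈ 89.3 L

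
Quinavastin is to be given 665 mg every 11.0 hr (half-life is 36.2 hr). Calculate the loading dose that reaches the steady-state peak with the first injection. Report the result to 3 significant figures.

3500 mg

k = ln 2 / 36.2 = 0.01915 hr⁻¹
Accumulation ratio R = 1 / (1 − e^(−kτ)) = 1 / (1 − e^(−0.01915×11.0)) = 1 / (1 − 0.8101) = 5.265
Loading dose = maintenance dose × R = 665 × 5.265 ≈ 3500 mg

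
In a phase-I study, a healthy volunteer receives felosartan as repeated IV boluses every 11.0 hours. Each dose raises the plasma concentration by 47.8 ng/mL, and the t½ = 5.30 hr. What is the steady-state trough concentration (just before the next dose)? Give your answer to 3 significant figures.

k = ln 2 / 5.30 = 0.1308 hr⁻¹
Fraction remaining after one interval: e^(−kτ) = e^(−0.1308 × 11.0) = 0.2373
R = 1 / (1 − 0.2373) = 1.311
Css,max = 47.8 × 1.311 = 62.67 ng/mL
Css,min = Css,max × e^(−kτ) = 62.67 × 0.2373 ≈ 14.9 ng/mL

14.9 ng/mL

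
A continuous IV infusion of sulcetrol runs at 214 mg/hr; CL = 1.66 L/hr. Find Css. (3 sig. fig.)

129 mg/L

Css = infusion rate / CL = 214 / 1.66 ≈ 129 mg/L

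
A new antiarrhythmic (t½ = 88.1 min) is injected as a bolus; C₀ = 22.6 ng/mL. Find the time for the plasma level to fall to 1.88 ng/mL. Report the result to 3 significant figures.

316 minutes

k = ln 2 / 88.1 = 0.007868 min⁻¹
C(t) = C₀ e^(−kt)  ⇒  t = ln(C₀/C) / k
t = ln(22.6/1.88) / 0.007868 = 2.487 / 0.007868 ≈ 316 minutes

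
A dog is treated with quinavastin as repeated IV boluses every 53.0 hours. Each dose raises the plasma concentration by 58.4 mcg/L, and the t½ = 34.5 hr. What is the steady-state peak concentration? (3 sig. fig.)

89.1 mcg/L

k = ln 2 / 34.5 = 0.02009 hr⁻¹
Fraction remaining after one interval: e^(−kτ) = e^(−0.02009 × 53.0) = 0.3448
R = 1 / (1 − 0.3448) = 1.526
Css,max = 58.4 × 1.526 ≈ 89.1 mcg/L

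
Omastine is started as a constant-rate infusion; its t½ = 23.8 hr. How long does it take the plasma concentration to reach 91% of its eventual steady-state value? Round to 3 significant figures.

k = ln 2 / 23.8 = 0.02912 hr⁻¹
f = 1 − e^(−kt)  ⇒  t = −ln(1 − f) / k
t = −ln(1 − 0.91) / 0.02912 = 2.408 / 0.02912 ≈ 82.7 hours

82.7 hours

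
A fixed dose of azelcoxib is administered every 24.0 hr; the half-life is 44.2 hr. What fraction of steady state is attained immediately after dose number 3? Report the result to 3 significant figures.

k = ln 2 / 44.2 = 0.01568 hr⁻¹
f_n = 1 − e^(−nkτ) = 1 − e^(−3 × 0.01568 × 24.0) = 1 − e^(−1.129) = 1 − 0.3233 ≈ 0.677

0.677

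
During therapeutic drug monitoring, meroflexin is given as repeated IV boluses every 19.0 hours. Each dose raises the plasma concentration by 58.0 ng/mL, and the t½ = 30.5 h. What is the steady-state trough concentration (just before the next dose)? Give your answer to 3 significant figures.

k = ln 2 / 30.5 = 0.02273 h⁻¹
Fraction remaining after one interval: e^(−kτ) = e^(−0.02273 × 19.0) = 0.6493
R = 1 / (1 − 0.6493) = 2.852
Css,max = 58.0 × 2.852 = 165.4 ng/mL
Css,min = Css,max × e^(−kτ) = 165.4 × 0.6493 ≈ 107 ng/mL

107 ng/mL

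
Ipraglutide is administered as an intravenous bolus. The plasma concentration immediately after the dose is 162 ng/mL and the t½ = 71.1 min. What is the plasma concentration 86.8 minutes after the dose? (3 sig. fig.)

k = ln 2 / 71.1 = 0.009749 min⁻¹
86.8 min is 1.221 half-lives, so C = 162 × (1/2)^1.221 = 162 × 0.4290 ≈ 69.5 ng/mL

69.5 ng/mL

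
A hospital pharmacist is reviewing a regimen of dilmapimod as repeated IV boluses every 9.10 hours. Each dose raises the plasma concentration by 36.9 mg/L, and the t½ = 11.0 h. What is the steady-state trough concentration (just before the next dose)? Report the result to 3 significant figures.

47.7 mg/L

k = ln 2 / 11.0 = 0.06301 h⁻¹
Fraction remaining after one interval: e^(−kτ) = e^(−0.06301 × 9.10) = 0.5636
R = 1 / (1 − 0.5636) = 2.291
Css,max = 36.9 × 2.291 = 84.55 mg/L
Css,min = Css,max × e^(−kτ) = 84.55 × 0.5636 ≈ 47.7 mg/L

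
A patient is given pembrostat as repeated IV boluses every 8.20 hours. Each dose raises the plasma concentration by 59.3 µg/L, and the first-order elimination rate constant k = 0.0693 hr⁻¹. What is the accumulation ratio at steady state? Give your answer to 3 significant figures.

2.31

Fraction remaining after one interval: e^(−kτ) = e^(−0.06930 × 8.20) = 0.5665
R = 1 / (1 − 0.5665) = 1 / 0.4335 ≈ 2.31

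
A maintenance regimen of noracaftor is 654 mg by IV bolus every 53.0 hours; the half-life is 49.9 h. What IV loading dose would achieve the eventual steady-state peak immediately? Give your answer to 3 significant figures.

k = ln 2 / 49.9 = 0.01389 h⁻¹
Accumulation ratio R = 1 / (1 − e^(−kτ)) = 1 / (1 − e^(−0.01389×53.0)) = 1 / (1 − 0.4789) = 1.919
Loading dose = maintenance dose × R = 654 × 1.919 ≈ 1260 mg

1260 mg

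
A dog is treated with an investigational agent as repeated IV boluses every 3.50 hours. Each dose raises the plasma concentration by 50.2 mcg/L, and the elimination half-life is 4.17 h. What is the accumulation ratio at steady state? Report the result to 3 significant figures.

2.27

k = ln 2 / 4.17 = 0.1662 h⁻¹
Fraction remaining after one interval: e^(−kτ) = e^(−0.1662 × 3.50) = 0.5589
R = 1 / (1 − 0.5589) = 1 / 0.4411 ≈ 2.27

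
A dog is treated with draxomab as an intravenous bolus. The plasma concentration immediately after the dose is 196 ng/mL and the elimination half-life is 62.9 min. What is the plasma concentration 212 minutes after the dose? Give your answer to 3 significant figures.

k = ln 2 / 62.9 = 0.01102 min⁻¹
C(t) = C₀ e^(−kt) = 196 × e^(−0.01102 × 212) = 196 × e^(−2.336) = 196 × 0.09669 ≈ 19.0 ng/mL

19.0 ng/mL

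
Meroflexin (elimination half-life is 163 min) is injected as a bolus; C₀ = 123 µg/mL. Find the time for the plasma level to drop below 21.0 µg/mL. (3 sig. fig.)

416 minutes

k = ln 2 / 163 = 0.004252 min⁻¹
C(t) = C₀ e^(−kt)  ⇒  t = ln(C₀/C) / k
t = ln(123/21.0) / 0.004252 = 1.768 / 0.004252 ≈ 416 minutes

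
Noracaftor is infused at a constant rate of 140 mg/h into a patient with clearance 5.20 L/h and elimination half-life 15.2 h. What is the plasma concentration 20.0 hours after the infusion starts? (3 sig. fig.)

16.1 mg/L

Css = rate / CL = 140 / 5.20 = 26.92 mg/L
k = ln 2 / 15.2 = 0.04560 h⁻¹
C(t) = Css (1 − e^(−kt)) = 26.92 × (1 − e^(−0.9120)) = 26.92 × 0.5983 ≈ 16.1 mg/L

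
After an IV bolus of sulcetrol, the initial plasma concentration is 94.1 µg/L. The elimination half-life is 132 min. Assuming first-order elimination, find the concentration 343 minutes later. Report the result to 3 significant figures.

15.5 µg/L

k = ln 2 / 132 = 0.005251 min⁻¹
C(t) = C₀ e^(−kt) = 94.1 × e^(−0.005251 × 343) = 94.1 × e^(−1.801) = 94.1 × 0.1651 ≈ 15.5 µg/L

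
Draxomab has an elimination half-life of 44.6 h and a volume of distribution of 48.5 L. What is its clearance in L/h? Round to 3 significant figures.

k = ln 2 / t½ = ln 2 / 44.6 = 0.01554 h⁻¹
CL = k · V = 0.01554 × 48.5 ≈ 0.754 L/h

0.754 L/h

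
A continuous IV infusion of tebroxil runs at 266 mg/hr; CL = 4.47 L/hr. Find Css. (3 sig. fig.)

59.5 mg/L

Css = infusion rate / CL = 266 / 4.47 ≈ 59.5 mg/L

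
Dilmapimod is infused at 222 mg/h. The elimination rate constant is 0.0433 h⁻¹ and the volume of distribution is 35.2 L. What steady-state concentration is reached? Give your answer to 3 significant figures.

CL = k · V = 0.0433 × 35.2 = 1.524 L/h
Css = rate / CL = 222 / 1.524 ≈ 146 mg/L

146 mg/L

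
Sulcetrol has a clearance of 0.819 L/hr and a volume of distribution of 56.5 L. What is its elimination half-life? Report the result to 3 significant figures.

47.8 hours

k = CL / V = 0.819 / 56.5 = 0.01450 hr⁻¹
t½ = ln 2 / k = ln 2 / 0.01450 ≈ 47.8 hours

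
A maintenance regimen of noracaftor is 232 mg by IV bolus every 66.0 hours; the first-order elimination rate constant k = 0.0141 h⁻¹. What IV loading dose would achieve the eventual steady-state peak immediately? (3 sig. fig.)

Accumulation ratio R = 1 / (1 − e^(−kτ)) = 1 / (1 − e^(−0.01410×66.0)) = 1 / (1 − 0.3943) = 1.651
Loading dose = maintenance dose × R = 232 × 1.651 ≈ 383 mg

383 mg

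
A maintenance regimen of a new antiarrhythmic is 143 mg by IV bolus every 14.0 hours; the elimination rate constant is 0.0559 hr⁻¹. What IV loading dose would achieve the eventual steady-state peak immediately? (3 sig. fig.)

Accumulation ratio R = 1 / (1 − e^(−kτ)) = 1 / (1 − e^(−0.05590×14.0)) = 1 / (1 − 0.4572) = 1.842
Loading dose = maintenance dose × R = 143 × 1.842 ≈ 263 mg

263 mg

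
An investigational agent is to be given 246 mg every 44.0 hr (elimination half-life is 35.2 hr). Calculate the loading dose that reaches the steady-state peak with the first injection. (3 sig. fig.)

k = ln 2 / 35.2 = 0.01969 hr⁻¹
Accumulation ratio R = 1 / (1 − e^(−kτ)) = 1 / (1 − e^(−0.01969×44.0)) = 1 / (1 − 0.4204) = 1.725
Loading dose = maintenance dose × R = 246 × 1.725 ≈ 424 mg

424 mg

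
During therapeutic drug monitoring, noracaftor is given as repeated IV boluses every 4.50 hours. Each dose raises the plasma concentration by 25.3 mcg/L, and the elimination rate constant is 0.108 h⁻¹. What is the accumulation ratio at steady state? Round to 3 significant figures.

2.60

Fraction remaining after one interval: e^(−kτ) = e^(−0.1080 × 4.50) = 0.6151
R = 1 / (1 − 0.6151) = 1 / 0.3849 ≈ 2.60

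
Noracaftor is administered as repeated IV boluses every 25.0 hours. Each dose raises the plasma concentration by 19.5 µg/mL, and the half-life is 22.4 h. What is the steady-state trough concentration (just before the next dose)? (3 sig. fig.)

k = ln 2 / 22.4 = 0.03094 h⁻¹
Fraction remaining after one interval: e^(−kτ) = e^(−0.03094 × 25.0) = 0.4613
R = 1 / (1 − 0.4613) = 1.856
Css,max = 19.5 × 1.856 = 36.20 µg/mL
Css,min = Css,max × e^(−kτ) = 36.20 × 0.4613 ≈ 16.7 µg/mL

16.7 µg/mL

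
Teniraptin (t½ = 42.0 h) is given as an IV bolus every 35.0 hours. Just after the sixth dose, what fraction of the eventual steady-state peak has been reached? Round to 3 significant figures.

k = ln 2 / 42.0 = 0.01650 h⁻¹
f_n = 1 − e^(−nkτ) = 1 − e^(−6 × 0.01650 × 35.0) = 1 − e^(−3.466) = 1 − 0.03125 ≈ 0.969

0.969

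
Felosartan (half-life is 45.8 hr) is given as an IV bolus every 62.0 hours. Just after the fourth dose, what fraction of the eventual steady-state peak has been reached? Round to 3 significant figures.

0.977

k = ln 2 / 45.8 = 0.01513 hr⁻¹
f_n = 1 − e^(−nkτ) = 1 − e^(−4 × 0.01513 × 62.0) = 1 − e^(−3.753) = 1 − 0.02344 ≈ 0.977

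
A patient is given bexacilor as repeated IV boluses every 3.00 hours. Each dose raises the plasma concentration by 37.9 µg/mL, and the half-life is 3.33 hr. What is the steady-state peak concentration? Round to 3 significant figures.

81.6 µg/mL

k = ln 2 / 3.33 = 0.2082 hr⁻¹
Fraction remaining after one interval: e^(−kτ) = e^(−0.2082 × 3.00) = 0.5356
R = 1 / (1 − 0.5356) = 2.153
Css,max = 37.9 × 2.153 ≈ 81.6 µg/mL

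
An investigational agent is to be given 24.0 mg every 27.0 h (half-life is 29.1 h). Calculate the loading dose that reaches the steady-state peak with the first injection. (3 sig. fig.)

50.6 mg

k = ln 2 / 29.1 = 0.02382 h⁻¹
Accumulation ratio R = 1 / (1 − e^(−kτ)) = 1 / (1 − e^(−0.02382×27.0)) = 1 / (1 − 0.5256) = 2.108
Loading dose = maintenance dose × R = 24.0 × 2.108 ≈ 50.6 mg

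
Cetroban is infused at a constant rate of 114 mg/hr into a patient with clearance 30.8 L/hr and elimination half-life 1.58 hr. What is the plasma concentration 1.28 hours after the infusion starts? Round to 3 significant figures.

Css = rate / CL = 114 / 30.8 = 3.701 µg/mL
k = ln 2 / 1.58 = 0.4387 hr⁻¹
C(t) = Css (1 − e^(−kt)) = 3.701 × (1 − e^(−0.5615)) = 3.701 × 0.4297 ≈ 1.59 µg/mL

1.59 µg/mL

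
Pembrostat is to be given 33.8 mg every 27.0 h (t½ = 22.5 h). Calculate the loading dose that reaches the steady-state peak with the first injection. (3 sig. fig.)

59.9 mg

k = ln 2 / 22.5 = 0.03081 h⁻¹
Accumulation ratio R = 1 / (1 − e^(−kτ)) = 1 / (1 − e^(−0.03081×27.0)) = 1 / (1 − 0.4353) = 1.771
Loading dose = maintenance dose × R = 33.8 × 1.771 ≈ 59.9 mg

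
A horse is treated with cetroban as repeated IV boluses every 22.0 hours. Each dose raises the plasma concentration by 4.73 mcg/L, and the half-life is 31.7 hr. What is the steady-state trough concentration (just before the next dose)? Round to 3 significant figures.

k = ln 2 / 31.7 = 0.02187 hr⁻¹
Fraction remaining after one interval: e^(−kτ) = e^(−0.02187 × 22.0) = 0.6181
R = 1 / (1 − 0.6181) = 2.619
Css,max = 4.73 × 2.619 = 12.39 mcg/L
Css,min = Css,max × e^(−kτ) = 12.39 × 0.6181 ≈ 7.66 mcg/L

7.66 mcg/L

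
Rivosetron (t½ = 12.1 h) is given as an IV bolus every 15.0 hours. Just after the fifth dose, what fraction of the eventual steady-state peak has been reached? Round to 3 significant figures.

0.986

k = ln 2 / 12.1 = 0.05728 h⁻¹
f_n = 1 − e^(−nkτ) = 1 − e^(−5 × 0.05728 × 15.0) = 1 − e^(−4.296) = 1 − 0.01362 ≈ 0.986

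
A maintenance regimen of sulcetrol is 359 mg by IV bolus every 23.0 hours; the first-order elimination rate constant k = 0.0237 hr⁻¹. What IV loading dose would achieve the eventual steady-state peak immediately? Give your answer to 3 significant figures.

854 mg

Accumulation ratio R = 1 / (1 − e^(−kτ)) = 1 / (1 − e^(−0.02370×23.0)) = 1 / (1 − 0.5798) = 2.380
Loading dose = maintenance dose × R = 359 × 2.380 ≈ 854 mg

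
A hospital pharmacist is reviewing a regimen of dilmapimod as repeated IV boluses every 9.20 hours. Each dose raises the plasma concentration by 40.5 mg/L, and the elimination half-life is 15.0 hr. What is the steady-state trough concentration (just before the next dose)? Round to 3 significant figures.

k = ln 2 / 15.0 = 0.04621 hr⁻¹
Fraction remaining after one interval: e^(−kτ) = e^(−0.04621 × 9.20) = 0.6537
R = 1 / (1 − 0.6537) = 2.888
Css,max = 40.5 × 2.888 = 116.9 mg/L
Css,min = Css,max × e^(−kτ) = 116.9 × 0.6537 ≈ 76.4 mg/L

76.4 mg/L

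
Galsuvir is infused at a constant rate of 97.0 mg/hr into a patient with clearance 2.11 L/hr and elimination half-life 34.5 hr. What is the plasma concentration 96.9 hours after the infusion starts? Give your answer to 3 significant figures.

Css = rate / CL = 97.0 / 2.11 = 45.97 mg/L
k = ln 2 / 34.5 = 0.02009 hr⁻¹
C(t) = Css (1 − e^(−kt)) = 45.97 × (1 − e^(−1.947)) = 45.97 × 0.8573 ≈ 39.4 mg/L

39.4 mg/L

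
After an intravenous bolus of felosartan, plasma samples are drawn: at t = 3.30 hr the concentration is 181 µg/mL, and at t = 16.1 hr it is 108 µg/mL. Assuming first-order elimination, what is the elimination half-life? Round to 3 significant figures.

k = ln(C₁/C₂) / (t₂ − t₁) = ln(181/108) / (16.1 − 3.30)
  = 0.5164 / 12.80 = 0.04034 hr⁻¹
t½ = ln 2 / k = ln 2 / 0.04034 ≈ 17.2 hours

17.2 hours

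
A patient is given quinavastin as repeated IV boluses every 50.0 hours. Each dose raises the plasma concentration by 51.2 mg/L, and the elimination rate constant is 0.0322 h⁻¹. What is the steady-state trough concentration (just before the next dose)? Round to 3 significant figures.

12.8 mg/L

Fraction remaining after one interval: e^(−kτ) = e^(−0.03220 × 50.0) = 0.1999
R = 1 / (1 − 0.1999) = 1.250
Css,max = 51.2 × 1.250 = 63.99 mg/L
Css,min = Css,max × e^(−kτ) = 63.99 × 0.1999 ≈ 12.8 mg/L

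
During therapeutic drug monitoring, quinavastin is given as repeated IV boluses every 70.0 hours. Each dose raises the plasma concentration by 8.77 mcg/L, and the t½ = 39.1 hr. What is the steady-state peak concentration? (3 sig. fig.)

k = ln 2 / 39.1 = 0.01773 hr⁻¹
Fraction remaining after one interval: e^(−kτ) = e^(−0.01773 × 70.0) = 0.2891
R = 1 / (1 − 0.2891) = 1.407
Css,max = 8.77 × 1.407 ≈ 12.3 mcg/L

12.3 mcg/L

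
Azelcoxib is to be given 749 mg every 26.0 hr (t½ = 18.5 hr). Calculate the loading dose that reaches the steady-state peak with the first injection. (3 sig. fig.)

1200 mg

k = ln 2 / 18.5 = 0.03747 hr⁻¹
Accumulation ratio R = 1 / (1 − e^(−kτ)) = 1 / (1 − e^(−0.03747×26.0)) = 1 / (1 − 0.3775) = 1.606
Loading dose = maintenance dose × R = 749 × 1.606 ≈ 1200 mg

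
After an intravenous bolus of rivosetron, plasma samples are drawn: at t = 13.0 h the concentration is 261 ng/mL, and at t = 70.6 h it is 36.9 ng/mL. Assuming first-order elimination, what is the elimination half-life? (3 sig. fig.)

20.4 hours

k = ln(C₁/C₂) / (t₂ − t₁) = ln(261/36.9) / (70.6 − 13.0)
  = 1.956 / 57.60 = 0.03396 h⁻¹
t½ = ln 2 / k = ln 2 / 0.03396 ≈ 20.4 hours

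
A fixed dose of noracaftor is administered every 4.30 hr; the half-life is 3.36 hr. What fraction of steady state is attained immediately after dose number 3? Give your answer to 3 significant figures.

k = ln 2 / 3.36 = 0.2063 hr⁻¹
f_n = 1 − e^(−nkτ) = 1 − e^(−3 × 0.2063 × 4.30) = 1 − e^(−2.661) = 1 − 0.06987 ≈ 0.930

0.930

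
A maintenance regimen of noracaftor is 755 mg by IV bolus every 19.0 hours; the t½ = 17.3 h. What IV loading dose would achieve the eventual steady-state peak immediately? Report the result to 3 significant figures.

1420 mg

k = ln 2 / 17.3 = 0.04007 h⁻¹
Accumulation ratio R = 1 / (1 − e^(−kτ)) = 1 / (1 − e^(−0.04007×19.0)) = 1 / (1 − 0.4671) = 1.876
Loading dose = maintenance dose × R = 755 × 1.876 ≈ 1420 mg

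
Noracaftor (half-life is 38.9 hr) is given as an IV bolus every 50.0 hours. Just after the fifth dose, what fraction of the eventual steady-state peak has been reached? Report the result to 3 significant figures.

0.988

k = ln 2 / 38.9 = 0.01782 hr⁻¹
f_n = 1 − e^(−nkτ) = 1 − e^(−5 × 0.01782 × 50.0) = 1 − e^(−4.455) = 1 − 0.01162 ≈ 0.988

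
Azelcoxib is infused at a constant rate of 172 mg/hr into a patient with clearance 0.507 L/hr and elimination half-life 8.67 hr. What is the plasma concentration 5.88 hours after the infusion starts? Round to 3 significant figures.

Css = rate / CL = 172 / 0.507 = 339.3 µg/mL
k = ln 2 / 8.67 = 0.07995 hr⁻¹
C(t) = Css (1 − e^(−kt)) = 339.3 × (1 − e^(−0.4701)) = 339.3 × 0.3751 ≈ 127 µg/mL

127 µg/mL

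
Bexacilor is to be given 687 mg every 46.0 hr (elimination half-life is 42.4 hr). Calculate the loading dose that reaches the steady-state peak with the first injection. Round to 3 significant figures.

k = ln 2 / 42.4 = 0.01635 hr⁻¹
Accumulation ratio R = 1 / (1 − e^(−kτ)) = 1 / (1 − e^(−0.01635×46.0)) = 1 / (1 − 0.4714) = 1.892
Loading dose = maintenance dose × R = 687 × 1.892 ≈ 1300 mg

1300 mg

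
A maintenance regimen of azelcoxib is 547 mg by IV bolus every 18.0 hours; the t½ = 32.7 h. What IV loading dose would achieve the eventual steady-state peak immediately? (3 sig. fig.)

k = ln 2 / 32.7 = 0.02120 h⁻¹
Accumulation ratio R = 1 / (1 − e^(−kτ)) = 1 / (1 − e^(−0.02120×18.0)) = 1 / (1 − 0.6828) = 3.153
Loading dose = maintenance dose × R = 547 × 3.153 ≈ 1720 mg

1720 mg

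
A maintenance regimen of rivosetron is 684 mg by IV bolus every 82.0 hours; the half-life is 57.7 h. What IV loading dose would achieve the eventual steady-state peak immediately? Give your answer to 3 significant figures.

k = ln 2 / 57.7 = 0.01201 h⁻¹
Accumulation ratio R = 1 / (1 − e^(−kτ)) = 1 / (1 − e^(−0.01201×82.0)) = 1 / (1 − 0.3734) = 1.596
Loading dose = maintenance dose × R = 684 × 1.596 ≈ 1090 mg

1090 mg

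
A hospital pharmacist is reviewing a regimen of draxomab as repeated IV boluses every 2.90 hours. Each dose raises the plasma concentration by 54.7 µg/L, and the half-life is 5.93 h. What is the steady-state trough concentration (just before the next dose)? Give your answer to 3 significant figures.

136 µg/L

k = ln 2 / 5.93 = 0.1169 h⁻¹
Fraction remaining after one interval: e^(−kτ) = e^(−0.1169 × 2.90) = 0.7125
R = 1 / (1 − 0.7125) = 3.478
Css,max = 54.7 × 3.478 = 190.3 µg/L
Css,min = Css,max × e^(−kτ) = 190.3 × 0.7125 ≈ 136 µg/L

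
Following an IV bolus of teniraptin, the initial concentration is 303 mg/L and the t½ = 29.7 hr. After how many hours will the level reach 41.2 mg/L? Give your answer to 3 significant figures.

k = ln 2 / 29.7 = 0.02334 hr⁻¹
C(t) = C₀ e^(−kt)  ⇒  t = ln(C₀/C) / k
t = ln(303/41.2) / 0.02334 = 1.995 / 0.02334 ≈ 85.5 hours

85.5 hours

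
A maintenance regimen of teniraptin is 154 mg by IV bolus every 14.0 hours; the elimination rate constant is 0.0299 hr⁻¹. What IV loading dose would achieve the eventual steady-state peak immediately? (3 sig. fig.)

450 mg

Accumulation ratio R = 1 / (1 − e^(−kτ)) = 1 / (1 − e^(−0.02990×14.0)) = 1 / (1 − 0.6580) = 2.924
Loading dose = maintenance dose × R = 154 × 2.924 ≈ 450 mg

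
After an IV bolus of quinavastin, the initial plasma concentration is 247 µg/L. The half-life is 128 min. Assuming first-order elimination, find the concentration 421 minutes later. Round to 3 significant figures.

k = ln 2 / 128 = 0.005415 min⁻¹
C(t) = C₀ e^(−kt) = 247 × e^(−0.005415 × 421) = 247 × e^(−2.280) = 247 × 0.1023 ≈ 25.3 µg/L

25.3 µg/L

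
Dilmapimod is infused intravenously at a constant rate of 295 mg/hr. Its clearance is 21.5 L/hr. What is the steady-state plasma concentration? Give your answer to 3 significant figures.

13.7 mg/L

Css = infusion rate / CL = 295 / 21.5 ≈ 13.7 mg/L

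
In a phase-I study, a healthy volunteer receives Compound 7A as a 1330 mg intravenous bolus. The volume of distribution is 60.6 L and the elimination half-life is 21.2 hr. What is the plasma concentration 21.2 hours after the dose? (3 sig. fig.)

C₀ = dose / V = 1330 / 60.6 = 21.95 mg/L
k = ln 2 / 21.2 = 0.03270 hr⁻¹
C(t) = C₀ e^(−kt) = 21.95 × e^(−0.03270 × 21.2) = 21.95 × e^(−0.6931) = 21.95 × 0.5000 ≈ 11.0 mg/L

11.0 mg/L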